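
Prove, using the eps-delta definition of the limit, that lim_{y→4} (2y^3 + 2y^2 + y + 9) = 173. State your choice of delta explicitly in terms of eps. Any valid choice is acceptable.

Fix eps > 0. We want delta > 0 such that 0 < |y − 4| < delta implies |(2y^3 + 2y^2 + y + 9) − 173| < eps.
(2y^3 + 2y^2 + y + 9) − 173 = 2y^3 + 2y^2 + y - 164 = (y − 4)(2y^2 + 10y + 41).
So |(2y^3 + 2y^2 + y + 9) − 173| = |y − 4|·|2y^2 + 10y + 41|.
Require delta ≤ 1. Then |y − 4| < 1 gives |y| < 5, and by the triangle inequality |2y^2 + 10y + 41| ≤ 2·5^2 + 10·5 + 41 = 141.
Hence |(2y^3 + 2y^2 + y + 9) − 173| ≤ 141|y − 4| < eps provided |y − 4| < eps/141.
Take delta = min(1, eps/141). Then 0 < |y − 4| < delta gives both |y − 4| < 1 and |y − 4| < eps/141, so |(2y^3 + 2y^2 + y + 9) − 173| < eps.

delta = min(1, eps/141)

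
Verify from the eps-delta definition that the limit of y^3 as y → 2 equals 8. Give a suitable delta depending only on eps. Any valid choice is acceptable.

Suppose eps > 0. We seek delta > 0 with 0 < |y − 2| < delta ⇒ |y^3 − 8| < eps.
Factor: y^3 − 8 = (y − 2)(y^2 + 2y + 4), so |y^3 − 8| = |y − 2|·|y^2 + 2y + 4|.
Restrict delta ≤ 2. Then |y − 2| < 2 gives |y| < 4, so by the triangle inequality |y^2 + 2y + 4| ≤ 4^2 + 2·4 + 4 = 28.
Hence |y^3 − 8| ≤ 28|y − 2|, which is < eps once |y − 2| < eps/28.
Take delta = min(2, eps/28). If 0 < |y − 2| < delta then both bounds hold and |y^3 − 8| ≤ 28|y − 2| < 28·(eps/28) = eps.

delta = min(2, eps/28)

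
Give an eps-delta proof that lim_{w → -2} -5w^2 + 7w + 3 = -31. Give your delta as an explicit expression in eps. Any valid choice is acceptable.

Suppose eps > 0. We want delta > 0 such that 0 < |w + 2| < delta implies |(-5w^2 + 7w + 3) + 31| < eps.
(-5w^2 + 7w + 3) + 31 = -5w^2 + 7w + 34 = (w + 2)(-5w + 17).
So |(-5w^2 + 7w + 3) + 31| = |w + 2|·|-5w + 17|.
Require delta ≤ 2. Then |w + 2| < 2 gives |w| < 4, and by the triangle inequality |-5w + 17| ≤ 5·4 + 17 = 37.
Hence |(-5w^2 + 7w + 3) + 31| ≤ 37|w + 2| < eps provided |w + 2| < eps/37.
Take delta = min(2, eps/37). Then 0 < |w + 2| < delta gives both |w + 2| < 2 and |w + 2| < eps/37, so |(-5w^2 + 7w + 3) + 31| < eps.

delta = min(2, eps/37)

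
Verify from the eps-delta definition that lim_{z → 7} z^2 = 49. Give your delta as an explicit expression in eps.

Fix eps > 0. We seek delta > 0 with 0 < |z − 7| < delta ⇒ |z^2 − 49| < eps.
Factor: z^2 − 49 = (z − 7)(z + 7), so |z^2 − 49| = |z − 7|·|z + 7|.
Restrict delta ≤ 2. Then |z − 7| < 2 gives |z| < 9, so by the triangle inequality |z + 7| ≤ 9 + 7 = 16.
Hence |z^2 − 49| ≤ 16|z − 7|, which is < eps once |z − 7| < eps/16.
Take delta = min(2, eps/16). If 0 < |z − 7| < delta then both bounds hold and |z^2 − 49| ≤ 16|z − 7| < 16·(eps/16) = eps.

delta = min(2, eps/16)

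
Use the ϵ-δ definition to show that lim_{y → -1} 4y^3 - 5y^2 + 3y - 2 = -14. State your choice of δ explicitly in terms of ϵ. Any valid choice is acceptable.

Fix ϵ > 0. We want δ > 0 such that 0 < |y + 1| < δ implies |(4y^3 - 5y^2 + 3y - 2) + 14| < ϵ.
(4y^3 - 5y^2 + 3y - 2) + 14 = 4y^3 - 5y^2 + 3y + 12 = (y + 1)(4y^2 - 9y + 12).
So |(4y^3 - 5y^2 + 3y - 2) + 14| = |y + 1|·|4y^2 - 9y + 12|.
Require δ ≤ 2. Then |y + 1| < 2 gives |y| < 3, and by the triangle inequality |4y^2 - 9y + 12| ≤ 4·3^2 + 9·3 + 12 = 75.
Hence |(4y^3 - 5y^2 + 3y - 2) + 14| ≤ 75|y + 1| < ϵ provided |y + 1| < ϵ/75.
Take δ = min(2, ϵ/75). Then 0 < |y + 1| < δ gives both |y + 1| < 2 and |y + 1| < ϵ/75, so |(4y^3 - 5y^2 + 3y - 2) + 14| < ϵ.

δ = min(2, ϵ/75)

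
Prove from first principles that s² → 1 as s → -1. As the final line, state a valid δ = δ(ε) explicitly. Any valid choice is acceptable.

δ = min(2, ε/4)

Let ε > 0 be given. We seek δ > 0 with 0 < |s + 1| < δ ⇒ |s² − 1| < ε.
Factor: s² − 1 = (s + 1)(s - 1), so |s² − 1| = |s + 1|·|s - 1|.
Restrict δ ≤ 2. Then |s + 1| < 2 gives |s| < 3, so by the triangle inequality |s - 1| ≤ 3 + 1 = 4.
Hence |s² − 1| ≤ 4|s + 1|, which is < ε once |s + 1| < ε/4.
Take δ = min(2, ε/4). If 0 < |s + 1| < δ then both bounds hold and |s² − 1| ≤ 4|s + 1| < 4·(ε/4) = ε.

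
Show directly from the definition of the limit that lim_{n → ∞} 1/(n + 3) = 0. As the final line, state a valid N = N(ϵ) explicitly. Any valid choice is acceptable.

N = 1/ϵ

Suppose ϵ > 0. For n ≥ 1, |1/(n + 3) − 0| = 1/(n + 3) ≤ 1/n.
We need 1/n < ϵ, i.e. n > 1/ϵ.
Take N = 1/ϵ. If n > N then |1/(n + 3)| ≤ 1/n < ϵ.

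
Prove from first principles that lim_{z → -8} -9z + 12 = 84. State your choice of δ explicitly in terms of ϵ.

Suppose ϵ > 0. We need δ > 0 so that 0 < |z + 8| < δ implies |(-9z + 12) − 84| < ϵ.
Since (-9z + 12) − 84 = -9(z + 8), we have |(-9z + 12) − 84| = 9|z + 8|.
So 9|z + 8| < ϵ exactly when |z + 8| < ϵ/9.
Choosing δ = ϵ/9 gives |(-9z + 12) − 84| = 9|z + 8| < ϵ whenever |z + 8| < δ.

δ = ϵ/9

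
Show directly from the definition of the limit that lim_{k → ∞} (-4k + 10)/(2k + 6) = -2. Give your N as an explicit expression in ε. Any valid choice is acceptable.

N = 11/ε

Fix ε > 0. For k ≥ 1, |(-4k + 10)/(2k + 6) + 2| = |44|/(2(2k + 6)) = 44/(2(2k + 6)).
Since 2k + 6 ≥ 2k for k ≥ 1, this is ≤ 44/(2·2k) = 11/k.
So |(-4k + 10)/(2k + 6) + 2| < ε whenever k > 11/ε.
Take N = 11/ε. If k > N then |(-4k + 10)/(2k + 6) + 2| ≤ 11/k < ε.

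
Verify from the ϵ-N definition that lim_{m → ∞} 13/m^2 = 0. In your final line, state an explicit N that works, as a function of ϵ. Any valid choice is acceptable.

Let ϵ > 0. For m ≥ 1, |13/m^2 − 0| = 13/m^2.
13/m^2 < ϵ ⇔ m^2 > 13/ϵ ⇔ m > (13/ϵ)^{1/2}.
Take N = (13/ϵ)^{1/2}. Then m > N implies 13/m^2 < ϵ.

N = (13/ϵ)^{1/2}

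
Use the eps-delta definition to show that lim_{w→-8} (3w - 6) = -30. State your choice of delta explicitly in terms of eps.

delta = eps/3

Suppose eps > 0. We need delta > 0 so that 0 < |w + 8| < delta implies |(3w - 6) + 30| < eps.
|(3w - 6) + 30| = |3w + 24| = 3|w + 8|.
Thus it suffices that |w + 8| < eps/3.
Take delta = eps/3. If 0 < |w + 8| < delta then |(3w - 6) + 30| = 3|w + 8| < 3·(eps/3) = eps.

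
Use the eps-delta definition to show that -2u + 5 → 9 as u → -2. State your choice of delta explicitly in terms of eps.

Fix eps > 0. We need delta > 0 so that 0 < |u + 2| < delta implies |(-2u + 5) − 9| < eps.
Since (-2u + 5) − 9 = -2(u + 2), we have |(-2u + 5) − 9| = 2|u + 2|.
So 2|u + 2| < eps exactly when |u + 2| < eps/2.
Choosing delta = eps/2 gives |(-2u + 5) − 9| = 2|u + 2| < eps whenever |u + 2| < delta.

delta = eps/2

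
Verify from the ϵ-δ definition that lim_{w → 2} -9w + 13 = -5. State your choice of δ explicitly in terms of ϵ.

δ = ϵ/9

Let ϵ > 0 be given. We need δ > 0 so that 0 < |w − 2| < δ implies |(-9w + 13) + 5| < ϵ.
Since (-9w + 13) + 5 = -9(w − 2), we have |(-9w + 13) + 5| = 9|w − 2|.
So 9|w − 2| < ϵ exactly when |w − 2| < ϵ/9.
Choosing δ = ϵ/9 gives |(-9w + 13) + 5| = 9|w − 2| < ϵ whenever |w − 2| < δ.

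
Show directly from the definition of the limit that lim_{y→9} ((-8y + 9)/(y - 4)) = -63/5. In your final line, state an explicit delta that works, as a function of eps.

delta = min(5/2, (25/46)eps)

Let eps > 0. We want delta > 0 with 0 < |y − 9| < delta ⇒ |(-8y + 9)/(y - 4) + 63/5| < eps.
Combining over a common denominator, (-8y + 9)/(y - 4) + 63/5 = [(-8y + 9)·5 − (-63)·(y - 4)] / [5·(y - 4)] = 23(y − 9) / (5(y - 4)).
So |(-8y + 9)/(y - 4) + 63/5| = 23|y − 9| / (5·|y − 4|).
Require delta ≤ 5/2, so |y − 4| ≥ |5| − |y − 9| > 5 − 5/2 = 5/2.
Hence |(-8y + 9)/(y - 4) + 63/5| < 23|y − 9|/(5·(5/2)) = (46/25)|y − 9|, which is < eps once |y − 9| < (25/46)eps.
Take delta = min(5/2, (25/46)eps). Then 0 < |y − 9| < delta forces both bounds, so |(-8y + 9)/(y - 4) + 63/5| < eps.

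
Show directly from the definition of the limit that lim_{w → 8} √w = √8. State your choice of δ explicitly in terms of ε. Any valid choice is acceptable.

Let ε > 0 be given. We want δ > 0 such that 0 < |w − 8| < δ implies |√w − √8| < ε.
Multiplying by the conjugate, |√w − √8| = |w − 8|/(√w + √8).
Restrict δ ≤ 8 so that |w − 8| < 8 forces w > 0, and then √w + √8 > √8.
Hence |√w − √8| < |w − 8|/√8, which is < ε once |w − 8| < √8·ε.
Take δ = min(8, √8·ε). If 0 < |w − 8| < δ then w > 0 and |√w − √8| < |w − 8|/√8 < ε.

δ = min(8, √8·ε)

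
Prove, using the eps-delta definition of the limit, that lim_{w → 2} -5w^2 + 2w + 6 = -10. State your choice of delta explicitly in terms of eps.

Fix eps > 0. We want delta > 0 such that 0 < |w − 2| < delta implies |(-5w^2 + 2w + 6) + 10| < eps.
(-5w^2 + 2w + 6) + 10 = -5w^2 + 2w + 16 = (w − 2)(-5w - 8).
So |(-5w^2 + 2w + 6) + 10| = |w − 2|·|-5w - 8|.
Require delta ≤ 2. Then |w − 2| < 2 gives |w| < 4, and by the triangle inequality |-5w - 8| ≤ 5·4 + 8 = 28.
Hence |(-5w^2 + 2w + 6) + 10| ≤ 28|w − 2| < eps provided |w − 2| < eps/28.
Choosing delta = min(2, eps/28) ensures both conditions, hence |(-5w^2 + 2w + 6) + 10| < eps.

delta = min(2, eps/28)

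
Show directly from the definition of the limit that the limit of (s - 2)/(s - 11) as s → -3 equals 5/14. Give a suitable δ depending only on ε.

δ = min(7, (98/9)ε)

Let ε > 0. We want δ > 0 with 0 < |s + 3| < δ ⇒ |(s - 2)/(s - 11) − (5/14)| < ε.
Combining over a common denominator, (s - 2)/(s - 11) − (5/14) = [(s - 2)·(-14) − (-5)·(s - 11)] / [(-14)·(s - 11)] = -9(s + 3) / ((-14)(s - 11)).
So |(s - 2)/(s - 11) − (5/14)| = 9|s + 3| / (14·|s − 11|).
Restrict δ ≤ 7. Then |s + 3| < 7 gives |s − 11| = |(s + 3) + (-14)| ≥ 14 − 7 = 7.
Hence |(s - 2)/(s - 11) − (5/14)| < 9|s + 3|/(14·7) = (9/98)|s + 3|, which is < ε once |s + 3| < (98/9)ε.
Take δ = min(7, (98/9)ε). Then 0 < |s + 3| < δ forces both bounds, so |(s - 2)/(s - 11) − (5/14)| < ε.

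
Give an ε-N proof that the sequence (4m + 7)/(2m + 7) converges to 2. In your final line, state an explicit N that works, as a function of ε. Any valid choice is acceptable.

N = (7/2)/ε

Fix ε > 0. For m ≥ 1, |(4m + 7)/(2m + 7) − 2| = |-14|/(2(2m + 7)) = 14/(2(2m + 7)).
Since 2m + 7 ≥ 2m for m ≥ 1, this is ≤ 14/(2·2m) = (7/2)/m.
So |(4m + 7)/(2m + 7) − 2| < ε whenever m > (7/2)/ε.
Take N = (7/2)/ε. If m > N then |(4m + 7)/(2m + 7) − 2| ≤ (7/2)/m < ε.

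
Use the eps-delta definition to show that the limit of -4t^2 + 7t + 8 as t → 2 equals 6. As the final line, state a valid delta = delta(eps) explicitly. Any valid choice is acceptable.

Fix eps > 0. We want delta > 0 such that 0 < |t − 2| < delta implies |(-4t^2 + 7t + 8) − 6| < eps.
(-4t^2 + 7t + 8) − 6 = -4t^2 + 7t + 2 = (t − 2)(-4t - 1).
So |(-4t^2 + 7t + 8) − 6| = |t − 2|·|-4t - 1|.
Assume first that |t − 2| < 1, so |t| < 3. Then |-4t - 1| ≤ 4·3 + 1 = 13.
Hence |(-4t^2 + 7t + 8) − 6| ≤ 13|t − 2| < eps provided |t − 2| < eps/13.
Choosing delta = min(1, eps/13) ensures both conditions, hence |(-4t^2 + 7t + 8) − 6| < eps.

delta = min(1, eps/13)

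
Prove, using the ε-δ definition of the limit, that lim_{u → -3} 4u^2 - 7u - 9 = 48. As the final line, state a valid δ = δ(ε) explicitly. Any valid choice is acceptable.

Let ε > 0. We want δ > 0 such that 0 < |u + 3| < δ implies |(4u^2 - 7u - 9) − 48| < ε.
(4u^2 - 7u - 9) − 48 = 4u^2 - 7u - 57 = (u + 3)(4u - 19).
So |(4u^2 - 7u - 9) − 48| = |u + 3|·|4u - 19|.
Assume first that |u + 3| < 1, so |u| < 4. Then |4u - 19| ≤ 4·4 + 19 = 35.
Hence |(4u^2 - 7u - 9) − 48| ≤ 35|u + 3| < ε provided |u + 3| < ε/35.
Choosing δ = min(1, ε/35) ensures both conditions, hence |(4u^2 - 7u - 9) − 48| < ε.

δ = min(1, ε/35)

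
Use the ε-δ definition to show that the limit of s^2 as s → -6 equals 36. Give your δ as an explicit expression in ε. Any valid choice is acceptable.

Fix ε > 0. We seek δ > 0 with 0 < |s + 6| < δ ⇒ |s^2 − 36| < ε.
Factor: s^2 − 36 = (s + 6)(s - 6), so |s^2 − 36| = |s + 6|·|s - 6|.
Impose δ ≤ 1 so that |s| < 7; then |s - 6| ≤ 13.
Hence |s^2 − 36| ≤ 13|s + 6|, which is < ε once |s + 6| < ε/13.
Take δ = min(1, ε/13). If 0 < |s + 6| < δ then both bounds hold and |s^2 − 36| ≤ 13|s + 6| < 13·(ε/13) = ε.

δ = min(1, ε/13)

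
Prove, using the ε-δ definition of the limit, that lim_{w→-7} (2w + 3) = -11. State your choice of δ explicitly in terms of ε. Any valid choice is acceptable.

Let ε > 0. We need δ > 0 so that 0 < |w + 7| < δ implies |(2w + 3) + 11| < ε.
|(2w + 3) + 11| = |2w + 14| = 2|w + 7|.
So 2|w + 7| < ε exactly when |w + 7| < ε/2.
Choosing δ = ε/2 gives |(2w + 3) + 11| = 2|w + 7| < ε whenever |w + 7| < δ.

δ = ε/2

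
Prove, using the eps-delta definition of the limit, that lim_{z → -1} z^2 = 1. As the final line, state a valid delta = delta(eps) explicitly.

Suppose eps > 0. We seek delta > 0 with 0 < |z + 1| < delta ⇒ |z^2 − 1| < eps.
Factor: z^2 − 1 = (z + 1)(z - 1), so |z^2 − 1| = |z + 1|·|z - 1|.
Impose delta ≤ 1 so that |z| < 2; then |z - 1| ≤ 3.
Hence |z^2 − 1| ≤ 3|z + 1|, which is < eps once |z + 1| < eps/3.
Take delta = min(1, eps/3). If 0 < |z + 1| < delta then both bounds hold and |z^2 − 1| ≤ 3|z + 1| < 3·(eps/3) = eps.

delta = min(1, eps/3)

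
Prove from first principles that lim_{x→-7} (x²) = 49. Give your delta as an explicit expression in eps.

delta = min(1, eps/15)

Let eps > 0. We seek delta > 0 with 0 < |x + 7| < delta ⇒ |x² − 49| < eps.
Factor: x² − 49 = (x + 7)(x - 7), so |x² − 49| = |x + 7|·|x - 7|.
Impose delta ≤ 1 so that |x| < 8; then |x - 7| ≤ 15.
Hence |x² − 49| ≤ 15|x + 7|, which is < eps once |x + 7| < eps/15.
Take delta = min(1, eps/15). If 0 < |x + 7| < delta then both bounds hold and |x² − 49| ≤ 15|x + 7| < 15·(eps/15) = eps.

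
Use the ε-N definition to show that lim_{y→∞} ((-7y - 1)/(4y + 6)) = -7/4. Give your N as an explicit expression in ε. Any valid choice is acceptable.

N = (19/8)/ε

Fix ε > 0. We seek N > 0 such that y > N implies |(-7y - 1)/(4y + 6) + 7/4| < ε.
(-7y - 1)/(4y + 6) + 7/4 = (4(-7y - 1) − (-7)(4y + 6)) / (4(4y + 6)) = 38/(4(4y + 6)).
For y > 0 we have 4y + 6 > 4y, so |(-7y - 1)/(4y + 6) + 7/4| = 38/(4(4y + 6)) < 38/(4·4y) = (19/8)/y.
Thus |(-7y - 1)/(4y + 6) + 7/4| < ε whenever y > (19/8)/ε.
Take N = (19/8)/ε. If y > N then |(-7y - 1)/(4y + 6) + 7/4| < (19/8)/y < ε.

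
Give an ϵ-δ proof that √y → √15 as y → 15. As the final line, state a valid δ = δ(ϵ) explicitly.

δ = min(15, √15·ϵ)

Suppose ϵ > 0. We want δ > 0 such that 0 < |y − 15| < δ implies |√y − √15| < ϵ.
Multiplying by the conjugate, |√y − √15| = |y − 15|/(√y + √15).
Restrict δ ≤ 15 so that |y − 15| < 15 forces y > 0, and then √y + √15 > √15.
Hence |√y − √15| < |y − 15|/√15, which is < ϵ once |y − 15| < √15·ϵ.
Take δ = min(15, √15·ϵ). If 0 < |y − 15| < δ then y > 0 and |√y − √15| < |y − 15|/√15 < ϵ.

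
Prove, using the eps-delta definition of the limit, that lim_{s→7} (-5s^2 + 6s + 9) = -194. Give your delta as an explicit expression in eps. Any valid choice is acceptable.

delta = min(1, eps/69)

Let eps > 0. We want delta > 0 such that 0 < |s − 7| < delta implies |(-5s^2 + 6s + 9) + 194| < eps.
(-5s^2 + 6s + 9) + 194 = -5s^2 + 6s + 203 = (s − 7)(-5s - 29).
So |(-5s^2 + 6s + 9) + 194| = |s − 7|·|-5s - 29|.
Assume first that |s − 7| < 1, so |s| < 8. Then |-5s - 29| ≤ 5·8 + 29 = 69.
Hence |(-5s^2 + 6s + 9) + 194| ≤ 69|s − 7| < eps provided |s − 7| < eps/69.
Take delta = min(1, eps/69). Then 0 < |s − 7| < delta gives both |s − 7| < 1 and |s − 7| < eps/69, so |(-5s^2 + 6s + 9) + 194| < eps.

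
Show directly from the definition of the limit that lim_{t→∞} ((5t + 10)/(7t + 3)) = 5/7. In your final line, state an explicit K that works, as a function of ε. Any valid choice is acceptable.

K = (55/49)/ε

Fix ε > 0. We seek K > 0 such that t > K implies |(5t + 10)/(7t + 3) − (5/7)| < ε.
(5t + 10)/(7t + 3) − (5/7) = (7(5t + 10) − 5(7t + 3)) / (7(7t + 3)) = 55/(7(7t + 3)).
For t > 0 we have 7t + 3 > 7t, so |(5t + 10)/(7t + 3) − (5/7)| = 55/(7(7t + 3)) < 55/(7·7t) = (55/49)/t.
Thus |(5t + 10)/(7t + 3) − (5/7)| < ε whenever t > (55/49)/ε.
Take K = (55/49)/ε. If t > K then |(5t + 10)/(7t + 3) − (5/7)| < (55/49)/t < ε.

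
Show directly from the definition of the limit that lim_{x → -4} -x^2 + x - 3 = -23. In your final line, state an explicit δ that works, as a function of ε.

δ = min(2, ε/11)

Let ε > 0. We want δ > 0 such that 0 < |x + 4| < δ implies |(-x^2 + x - 3) + 23| < ε.
(-x^2 + x - 3) + 23 = -x^2 + x + 20 = (x + 4)(-x + 5).
So |(-x^2 + x - 3) + 23| = |x + 4|·|-x + 5|.
Assume first that |x + 4| < 2, so |x| < 6. Then |-x + 5| ≤ 6 + 5 = 11.
Hence |(-x^2 + x - 3) + 23| ≤ 11|x + 4| < ε provided |x + 4| < ε/11.
Choosing δ = min(2, ε/11) ensures both conditions, hence |(-x^2 + x - 3) + 23| < ε.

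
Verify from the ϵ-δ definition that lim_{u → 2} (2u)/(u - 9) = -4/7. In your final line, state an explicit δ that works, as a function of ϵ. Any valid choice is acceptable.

Let ϵ > 0. We want δ > 0 with 0 < |u − 2| < δ ⇒ |(2u)/(u - 9) + 4/7| < ϵ.
Combining over a common denominator, (2u)/(u - 9) + 4/7 = [(2u)·(-7) − 4·(u - 9)] / [(-7)·(u - 9)] = -18(u − 2) / ((-7)(u - 9)).
So |(2u)/(u - 9) + 4/7| = 18|u − 2| / (7·|u − 9|).
Require δ ≤ 7/2, so |u − 9| ≥ |-7| − |u − 2| > 7 − 7/2 = 7/2.
Hence |(2u)/(u - 9) + 4/7| < 18|u − 2|/(7·(7/2)) = (36/49)|u − 2|, which is < ϵ once |u − 2| < (49/36)ϵ.
Take δ = min(7/2, (49/36)ϵ). Then 0 < |u − 2| < δ forces both bounds, so |(2u)/(u - 9) + 4/7| < ϵ.

δ = min(7/2, (49/36)ϵ)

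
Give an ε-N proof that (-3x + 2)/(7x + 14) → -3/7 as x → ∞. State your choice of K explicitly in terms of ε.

Let ε > 0. We seek K > 0 such that x > K implies |(-3x + 2)/(7x + 14) + 3/7| < ε.
(-3x + 2)/(7x + 14) + 3/7 = (7(-3x + 2) − (-3)(7x + 14)) / (7(7x + 14)) = 56/(7(7x + 14)).
For x > 0 we have 7x + 14 > 7x, so |(-3x + 2)/(7x + 14) + 3/7| = 56/(7(7x + 14)) < 56/(7·7x) = (8/7)/x.
Thus |(-3x + 2)/(7x + 14) + 3/7| < ε whenever x > (8/7)/ε.
Take K = (8/7)/ε. If x > K then |(-3x + 2)/(7x + 14) + 3/7| < (8/7)/x < ε.

K = (8/7)/ε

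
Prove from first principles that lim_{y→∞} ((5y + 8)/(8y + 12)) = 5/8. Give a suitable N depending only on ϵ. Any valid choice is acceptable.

Fix ϵ > 0. We seek N > 0 such that y > N implies |(5y + 8)/(8y + 12) − (5/8)| < ϵ.
(5y + 8)/(8y + 12) − (5/8) = (8(5y + 8) − 5(8y + 12)) / (8(8y + 12)) = 4/(8(8y + 12)).
For y > 0 we have 8y + 12 > 8y, so |(5y + 8)/(8y + 12) − (5/8)| = 4/(8(8y + 12)) < 4/(8·8y) = (1/16)/y.
Thus |(5y + 8)/(8y + 12) − (5/8)| < ϵ whenever y > (1/16)/ϵ.
Take N = (1/16)/ϵ. If y > N then |(5y + 8)/(8y + 12) − (5/8)| < (1/16)/y < ϵ.

N = (1/16)/ϵ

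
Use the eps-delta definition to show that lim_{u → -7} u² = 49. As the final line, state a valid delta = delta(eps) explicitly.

delta = min(1, eps/15)

Let eps > 0. We seek delta > 0 with 0 < |u + 7| < delta ⇒ |u² − 49| < eps.
Factor: u² − 49 = (u + 7)(u - 7), so |u² − 49| = |u + 7|·|u - 7|.
Restrict delta ≤ 1. Then |u + 7| < 1 gives |u| < 8, so by the triangle inequality |u - 7| ≤ 8 + 7 = 15.
Hence |u² − 49| ≤ 15|u + 7|, which is < eps once |u + 7| < eps/15.
Take delta = min(1, eps/15). If 0 < |u + 7| < delta then both bounds hold and |u² − 49| ≤ 15|u + 7| < 15·(eps/15) = eps.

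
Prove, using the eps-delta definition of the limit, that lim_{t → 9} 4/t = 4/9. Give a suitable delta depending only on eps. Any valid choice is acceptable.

delta = min(9/2, (81/8)eps)

Fix eps > 0. We seek delta > 0 such that 0 < |t − 9| < delta implies |4/t − (4/9)| < eps.
|4/t − (4/9)| = 4·|9 − t|/(9·|t|) = 4|t − 9|/(9|t|).
Require delta ≤ 9/2 so that |t| > 9 − 9/2 = 9/2, hence 9|t| > 81/2.
Then |4/t − (4/9)| < 4|t − 9|/(81/2), which is < eps when |t − 9| < (81/8)eps.
Take delta = min(9/2, (81/8)eps). Then 0 < |t − 9| < delta gives both |t − 9| < 9/2 and |t − 9| < (81/8)eps, so |4/t − (4/9)| < eps.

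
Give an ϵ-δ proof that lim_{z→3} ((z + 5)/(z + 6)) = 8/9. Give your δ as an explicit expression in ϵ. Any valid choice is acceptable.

Fix ϵ > 0. We want δ > 0 with 0 < |z − 3| < δ ⇒ |(z + 5)/(z + 6) − (8/9)| < ϵ.
Combining over a common denominator, (z + 5)/(z + 6) − (8/9) = [(z + 5)·9 − 8·(z + 6)] / [9·(z + 6)] = 1(z − 3) / (9(z + 6)).
So |(z + 5)/(z + 6) − (8/9)| = |z − 3| / (9·|z + 6|).
Require δ ≤ 9/2, so |z + 6| ≥ |9| − |z − 3| > 9 − 9/2 = 9/2.
Hence |(z + 5)/(z + 6) − (8/9)| < |z − 3|/(9·(9/2)) = (2/81)|z − 3|, which is < ϵ once |z − 3| < (81/2)ϵ.
Take δ = min(9/2, (81/2)ϵ). Then 0 < |z − 3| < δ forces both bounds, so |(z + 5)/(z + 6) − (8/9)| < ϵ.

δ = min(9/2, (81/2)ϵ)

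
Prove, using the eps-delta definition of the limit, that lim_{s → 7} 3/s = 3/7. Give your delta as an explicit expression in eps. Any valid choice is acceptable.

Suppose eps > 0. We seek delta > 0 such that 0 < |s − 7| < delta implies |3/s − (3/7)| < eps.
|3/s − (3/7)| = 3·|7 − s|/(7·|s|) = 3|s − 7|/(7|s|).
Restrict delta ≤ 7/2. Then |s − 7| < 7/2 gives |s| > 7/2, so 7|s| > 49/2.
Then |3/s − (3/7)| < 3|s − 7|/(49/2), which is < eps when |s − 7| < (49/6)eps.
Take delta = min(7/2, (49/6)eps). Then 0 < |s − 7| < delta gives both |s − 7| < 7/2 and |s − 7| < (49/6)eps, so |3/s − (3/7)| < eps.

delta = min(7/2, (49/6)eps)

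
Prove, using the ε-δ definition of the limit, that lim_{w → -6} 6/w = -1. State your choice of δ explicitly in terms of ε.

δ = min(3, 3ε)

Fix ε > 0. We seek δ > 0 such that 0 < |w + 6| < δ implies |6/w + 1| < ε.
|6/w + 1| = 6·|-6 − w|/(6·|w|) = 6|w + 6|/(6|w|).
Require δ ≤ 3 so that |w| > 6 − 3 = 3, hence 6|w| > 18.
Then |6/w + 1| < 6|w + 6|/18, which is < ε when |w + 6| < 3ε.
Take δ = min(3, 3ε). Then 0 < |w + 6| < δ gives both |w + 6| < 3 and |w + 6| < 3ε, so |6/w + 1| < ε.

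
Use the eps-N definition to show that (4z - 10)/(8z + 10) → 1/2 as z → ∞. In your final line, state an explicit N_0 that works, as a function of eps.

N_0 = (15/8)/eps

Fix eps > 0. We seek N_0 > 0 such that z > N_0 implies |(4z - 10)/(8z + 10) − (1/2)| < eps.
(4z - 10)/(8z + 10) − (1/2) = (8(4z - 10) − 4(8z + 10)) / (8(8z + 10)) = -120/(8(8z + 10)).
For z > 0 we have 8z + 10 > 8z, so |(4z - 10)/(8z + 10) − (1/2)| = 120/(8(8z + 10)) < 120/(8·8z) = (15/8)/z.
Thus |(4z - 10)/(8z + 10) − (1/2)| < eps whenever z > (15/8)/eps.
Take N_0 = (15/8)/eps. If z > N_0 then |(4z - 10)/(8z + 10) − (1/2)| < (15/8)/z < eps.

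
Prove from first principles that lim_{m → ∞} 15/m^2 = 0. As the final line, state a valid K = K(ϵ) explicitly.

Suppose ϵ > 0. For m ≥ 1, |15/m^2 − 0| = 15/m^2.
15/m^2 < ϵ ⇔ m^2 > 15/ϵ ⇔ m > (15/ϵ)^{1/2}.
Take K = (15/ϵ)^{1/2}. Then m > K implies 15/m^2 < ϵ.

K = (15/ϵ)^{1/2}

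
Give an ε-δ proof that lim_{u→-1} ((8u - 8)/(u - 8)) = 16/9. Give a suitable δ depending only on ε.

Suppose ε > 0. We want δ > 0 with 0 < |u + 1| < δ ⇒ |(8u - 8)/(u - 8) − (16/9)| < ε.
Combining over a common denominator, (8u - 8)/(u - 8) − (16/9) = [(8u - 8)·(-9) − (-16)·(u - 8)] / [(-9)·(u - 8)] = -56(u + 1) / ((-9)(u - 8)).
So |(8u - 8)/(u - 8) − (16/9)| = 56|u + 1| / (9·|u − 8|).
Restrict δ ≤ 9/2. Then |u + 1| < 9/2 gives |u − 8| = |(u + 1) + (-9)| ≥ 9 − 9/2 = 9/2.
Hence |(8u - 8)/(u - 8) − (16/9)| < 56|u + 1|/(9·(9/2)) = (112/81)|u + 1|, which is < ε once |u + 1| < (81/112)ε.
Take δ = min(9/2, (81/112)ε). Then 0 < |u + 1| < δ forces both bounds, so |(8u - 8)/(u - 8) − (16/9)| < ε.

δ = min(9/2, (81/112)ε)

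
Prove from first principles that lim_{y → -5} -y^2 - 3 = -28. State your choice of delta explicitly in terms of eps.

Let eps > 0. We want delta > 0 such that 0 < |y + 5| < delta implies |(-y^2 - 3) + 28| < eps.
(-y^2 - 3) + 28 = -y^2 + 25 = (y + 5)(-y + 5).
So |(-y^2 - 3) + 28| = |y + 5|·|-y + 5|.
Require delta ≤ 1. Then |y + 5| < 1 gives |y| < 6, and by the triangle inequality |-y + 5| ≤ 6 + 5 = 11.
Hence |(-y^2 - 3) + 28| ≤ 11|y + 5| < eps provided |y + 5| < eps/11.
Take delta = min(1, eps/11). Then 0 < |y + 5| < delta gives both |y + 5| < 1 and |y + 5| < eps/11, so |(-y^2 - 3) + 28| < eps.

delta = min(1, eps/11)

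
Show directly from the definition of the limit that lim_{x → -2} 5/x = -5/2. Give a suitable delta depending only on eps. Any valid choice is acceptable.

delta = min(1, (2/5)eps)

Suppose eps > 0. We seek delta > 0 such that 0 < |x + 2| < delta implies |5/x + 5/2| < eps.
|5/x + 5/2| = 5·|-2 − x|/(2·|x|) = 5|x + 2|/(2|x|).
Require delta ≤ 1 so that |x| > 2 − 1 = 1, hence 2|x| > 2.
Then |5/x + 5/2| < 5|x + 2|/2, which is < eps when |x + 2| < (2/5)eps.
Take delta = min(1, (2/5)eps). Then 0 < |x + 2| < delta gives both |x + 2| < 1 and |x + 2| < (2/5)eps, so |5/x + 5/2| < eps.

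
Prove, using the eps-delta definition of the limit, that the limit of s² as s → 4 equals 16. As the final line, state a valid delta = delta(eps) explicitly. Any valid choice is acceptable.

delta = min(2, eps/10)

Fix eps > 0. We seek delta > 0 with 0 < |s − 4| < delta ⇒ |s² − 16| < eps.
Factor: s² − 16 = (s − 4)(s + 4), so |s² − 16| = |s − 4|·|s + 4|.
Restrict delta ≤ 2. Then |s − 4| < 2 gives |s| < 6, so by the triangle inequality |s + 4| ≤ 6 + 4 = 10.
Hence |s² − 16| ≤ 10|s − 4|, which is < eps once |s − 4| < eps/10.
Take delta = min(2, eps/10). If 0 < |s − 4| < delta then both bounds hold and |s² − 16| ≤ 10|s − 4| < 10·(eps/10) = eps.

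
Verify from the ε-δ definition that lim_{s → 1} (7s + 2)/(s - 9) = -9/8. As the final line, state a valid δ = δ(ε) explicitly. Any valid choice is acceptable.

δ = min(4, (32/65)ε)

Suppose ε > 0. We want δ > 0 with 0 < |s − 1| < δ ⇒ |(7s + 2)/(s - 9) + 9/8| < ε.
Combining over a common denominator, (7s + 2)/(s - 9) + 9/8 = [(7s + 2)·(-8) − 9·(s - 9)] / [(-8)·(s - 9)] = -65(s − 1) / ((-8)(s - 9)).
So |(7s + 2)/(s - 9) + 9/8| = 65|s − 1| / (8·|s − 9|).
Restrict δ ≤ 4. Then |s − 1| < 4 gives |s − 9| = |(s − 1) + (-8)| ≥ 8 − 4 = 4.
Hence |(7s + 2)/(s - 9) + 9/8| < 65|s − 1|/(8·4) = (65/32)|s − 1|, which is < ε once |s − 1| < (32/65)ε.
Take δ = min(4, (32/65)ε). Then 0 < |s − 1| < δ forces both bounds, so |(7s + 2)/(s - 9) + 9/8| < ε.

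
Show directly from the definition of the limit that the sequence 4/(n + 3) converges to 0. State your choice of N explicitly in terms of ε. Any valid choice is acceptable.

N = 4/ε

Suppose ε > 0. For n ≥ 1, |4/(n + 3) − 0| = 4/(n + 3) ≤ 4/n.
We need 4/n < ε, i.e. n > 4/ε.
Take N = 4/ε. If n > N then |4/(n + 3)| ≤ 4/n < ε.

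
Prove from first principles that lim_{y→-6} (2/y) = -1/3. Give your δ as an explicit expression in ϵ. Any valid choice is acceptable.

Fix ϵ > 0. We seek δ > 0 such that 0 < |y + 6| < δ implies |2/y + 1/3| < ϵ.
|2/y + 1/3| = 2·|-6 − y|/(6·|y|) = 2|y + 6|/(6|y|).
Restrict δ ≤ 3. Then |y + 6| < 3 gives |y| > 3, so 6|y| > 18.
Then |2/y + 1/3| < 2|y + 6|/18, which is < ϵ when |y + 6| < 9ϵ.
Take δ = min(3, 9ϵ). Then 0 < |y + 6| < δ gives both |y + 6| < 3 and |y + 6| < 9ϵ, so |2/y + 1/3| < ϵ.

δ = min(3, 9ϵ)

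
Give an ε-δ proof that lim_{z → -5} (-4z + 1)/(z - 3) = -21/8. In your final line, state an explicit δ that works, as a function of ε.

Let ε > 0 be given. We want δ > 0 with 0 < |z + 5| < δ ⇒ |(-4z + 1)/(z - 3) + 21/8| < ε.
Combining over a common denominator, (-4z + 1)/(z - 3) + 21/8 = [(-4z + 1)·(-8) − 21·(z - 3)] / [(-8)·(z - 3)] = 11(z + 5) / ((-8)(z - 3)).
So |(-4z + 1)/(z - 3) + 21/8| = 11|z + 5| / (8·|z − 3|).
Require δ ≤ 4, so |z − 3| ≥ |-8| − |z + 5| > 8 − 4 = 4.
Hence |(-4z + 1)/(z - 3) + 21/8| < 11|z + 5|/(8·4) = (11/32)|z + 5|, which is < ε once |z + 5| < (32/11)ε.
Take δ = min(4, (32/11)ε). Then 0 < |z + 5| < δ forces both bounds, so |(-4z + 1)/(z - 3) + 21/8| < ε.

δ = min(4, (32/11)ε)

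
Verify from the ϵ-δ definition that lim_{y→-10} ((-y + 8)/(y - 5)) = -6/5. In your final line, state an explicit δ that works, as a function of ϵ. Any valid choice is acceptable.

δ = min(15/2, (75/2)ϵ)

Let ϵ > 0 be given. We want δ > 0 with 0 < |y + 10| < δ ⇒ |(-y + 8)/(y - 5) + 6/5| < ϵ.
Combining over a common denominator, (-y + 8)/(y - 5) + 6/5 = [(-y + 8)·(-15) − 18·(y - 5)] / [(-15)·(y - 5)] = -3(y + 10) / ((-15)(y - 5)).
So |(-y + 8)/(y - 5) + 6/5| = 3|y + 10| / (15·|y − 5|).
Require δ ≤ 15/2, so |y − 5| ≥ |-15| − |y + 10| > 15 − 15/2 = 15/2.
Hence |(-y + 8)/(y - 5) + 6/5| < 3|y + 10|/(15·(15/2)) = (2/75)|y + 10|, which is < ϵ once |y + 10| < (75/2)ϵ.
Take δ = min(15/2, (75/2)ϵ). Then 0 < |y + 10| < δ forces both bounds, so |(-y + 8)/(y - 5) + 6/5| < ϵ.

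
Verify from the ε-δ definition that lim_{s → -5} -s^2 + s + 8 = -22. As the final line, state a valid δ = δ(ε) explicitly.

Fix ε > 0. We want δ > 0 such that 0 < |s + 5| < δ implies |(-s^2 + s + 8) + 22| < ε.
(-s^2 + s + 8) + 22 = -s^2 + s + 30 = (s + 5)(-s + 6).
So |(-s^2 + s + 8) + 22| = |s + 5|·|-s + 6|.
Assume first that |s + 5| < 2, so |s| < 7. Then |-s + 6| ≤ 7 + 6 = 13.
Hence |(-s^2 + s + 8) + 22| ≤ 13|s + 5| < ε provided |s + 5| < ε/13.
Take δ = min(2, ε/13). Then 0 < |s + 5| < δ gives both |s + 5| < 2 and |s + 5| < ε/13, so |(-s^2 + s + 8) + 22| < ε.

δ = min(2, ε/13)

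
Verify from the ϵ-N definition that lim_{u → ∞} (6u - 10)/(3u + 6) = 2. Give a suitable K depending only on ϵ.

Suppose ϵ > 0. We seek K > 0 such that u > K implies |(6u - 10)/(3u + 6) − 2| < ϵ.
(6u - 10)/(3u + 6) − 2 = (3(6u - 10) − 6(3u + 6)) / (3(3u + 6)) = -66/(3(3u + 6)).
For u > 0 we have 3u + 6 > 3u, so |(6u - 10)/(3u + 6) − 2| = 66/(3(3u + 6)) < 66/(3·3u) = (22/3)/u.
Thus |(6u - 10)/(3u + 6) − 2| < ϵ whenever u > (22/3)/ϵ.
Take K = (22/3)/ϵ. If u > K then |(6u - 10)/(3u + 6) − 2| < (22/3)/u < ϵ.

K = (22/3)/ϵ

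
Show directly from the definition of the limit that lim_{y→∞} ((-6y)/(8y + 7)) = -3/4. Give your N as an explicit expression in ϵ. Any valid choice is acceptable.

N = (21/32)/ϵ

Suppose ϵ > 0. We seek N > 0 such that y > N implies |(-6y)/(8y + 7) + 3/4| < ϵ.
(-6y)/(8y + 7) + 3/4 = (8(-6y) − (-6)(8y + 7)) / (8(8y + 7)) = 42/(8(8y + 7)).
For y > 0 we have 8y + 7 > 8y, so |(-6y)/(8y + 7) + 3/4| = 42/(8(8y + 7)) < 42/(8·8y) = (21/32)/y.
Thus |(-6y)/(8y + 7) + 3/4| < ϵ whenever y > (21/32)/ϵ.
Take N = (21/32)/ϵ. If y > N then |(-6y)/(8y + 7) + 3/4| < (21/32)/y < ϵ.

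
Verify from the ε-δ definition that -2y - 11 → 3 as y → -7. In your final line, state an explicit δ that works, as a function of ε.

Suppose ε > 0. We need δ > 0 so that 0 < |y + 7| < δ implies |(-2y - 11) − 3| < ε.
Since (-2y - 11) − 3 = -2(y + 7), we have |(-2y - 11) − 3| = 2|y + 7|.
Thus it suffices that |y + 7| < ε/2.
Choosing δ = ε/2 gives |(-2y - 11) − 3| = 2|y + 7| < ε whenever |y + 7| < δ.

δ = ε/2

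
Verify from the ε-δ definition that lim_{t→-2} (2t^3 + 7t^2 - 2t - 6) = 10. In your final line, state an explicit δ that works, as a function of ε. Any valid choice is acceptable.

δ = min(2, ε/52)

Let ε > 0. We want δ > 0 such that 0 < |t + 2| < δ implies |(2t^3 + 7t^2 - 2t - 6) − 10| < ε.
(2t^3 + 7t^2 - 2t - 6) − 10 = 2t^3 + 7t^2 - 2t - 16 = (t + 2)(2t^2 + 3t - 8).
So |(2t^3 + 7t^2 - 2t - 6) − 10| = |t + 2|·|2t^2 + 3t - 8|.
Require δ ≤ 2. Then |t + 2| < 2 gives |t| < 4, and by the triangle inequality |2t^2 + 3t - 8| ≤ 2·4^2 + 3·4 + 8 = 52.
Hence |(2t^3 + 7t^2 - 2t - 6) − 10| ≤ 52|t + 2| < ε provided |t + 2| < ε/52.
Take δ = min(2, ε/52). Then 0 < |t + 2| < δ gives both |t + 2| < 2 and |t + 2| < ε/52, so |(2t^3 + 7t^2 - 2t - 6) − 10| < ε.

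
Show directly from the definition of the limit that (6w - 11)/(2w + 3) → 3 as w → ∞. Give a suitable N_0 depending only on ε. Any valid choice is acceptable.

N_0 = 10/ε

Suppose ε > 0. We seek N_0 > 0 such that w > N_0 implies |(6w - 11)/(2w + 3) − 3| < ε.
(6w - 11)/(2w + 3) − 3 = (2(6w - 11) − 6(2w + 3)) / (2(2w + 3)) = -40/(2(2w + 3)).
For w > 0 we have 2w + 3 > 2w, so |(6w - 11)/(2w + 3) − 3| = 40/(2(2w + 3)) < 40/(2·2w) = 10/w.
Thus |(6w - 11)/(2w + 3) − 3| < ε whenever w > 10/ε.
Take N_0 = 10/ε. If w > N_0 then |(6w - 11)/(2w + 3) − 3| < 10/w < ε.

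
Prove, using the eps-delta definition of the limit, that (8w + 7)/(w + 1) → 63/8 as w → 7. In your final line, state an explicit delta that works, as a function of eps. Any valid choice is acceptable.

delta = min(4, 32eps)

Let eps > 0. We want delta > 0 with 0 < |w − 7| < delta ⇒ |(8w + 7)/(w + 1) − (63/8)| < eps.
Combining over a common denominator, (8w + 7)/(w + 1) − (63/8) = [(8w + 7)·8 − 63·(w + 1)] / [8·(w + 1)] = 1(w − 7) / (8(w + 1)).
So |(8w + 7)/(w + 1) − (63/8)| = |w − 7| / (8·|w + 1|).
Restrict delta ≤ 4. Then |w − 7| < 4 gives |w + 1| = |(w − 7) + 8| ≥ 8 − 4 = 4.
Hence |(8w + 7)/(w + 1) − (63/8)| < |w − 7|/(8·4) = (1/32)|w − 7|, which is < eps once |w − 7| < 32eps.
Take delta = min(4, 32eps). Then 0 < |w − 7| < delta forces both bounds, so |(8w + 7)/(w + 1) − (63/8)| < eps.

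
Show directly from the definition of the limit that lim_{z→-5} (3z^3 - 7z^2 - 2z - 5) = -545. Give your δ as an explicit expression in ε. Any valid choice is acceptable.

δ = min(1, ε/348)

Fix ε > 0. We want δ > 0 such that 0 < |z + 5| < δ implies |(3z^3 - 7z^2 - 2z - 5) + 545| < ε.
(3z^3 - 7z^2 - 2z - 5) + 545 = 3z^3 - 7z^2 - 2z + 540 = (z + 5)(3z^2 - 22z + 108).
So |(3z^3 - 7z^2 - 2z - 5) + 545| = |z + 5|·|3z^2 - 22z + 108|.
Require δ ≤ 1. Then |z + 5| < 1 gives |z| < 6, and by the triangle inequality |3z^2 - 22z + 108| ≤ 3·6^2 + 22·6 + 108 = 348.
Hence |(3z^3 - 7z^2 - 2z - 5) + 545| ≤ 348|z + 5| < ε provided |z + 5| < ε/348.
Choosing δ = min(1, ε/348) ensures both conditions, hence |(3z^3 - 7z^2 - 2z - 5) + 545| < ε.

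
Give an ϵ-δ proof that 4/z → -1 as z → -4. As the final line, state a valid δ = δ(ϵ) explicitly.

δ = min(2, 2ϵ)

Let ϵ > 0 be given. We seek δ > 0 such that 0 < |z + 4| < δ implies |4/z + 1| < ϵ.
|4/z + 1| = 4·|-4 − z|/(4·|z|) = 4|z + 4|/(4|z|).
Restrict δ ≤ 2. Then |z + 4| < 2 gives |z| > 2, so 4|z| > 8.
Then |4/z + 1| < 4|z + 4|/8, which is < ϵ when |z + 4| < 2ϵ.
Take δ = min(2, 2ϵ). Then 0 < |z + 4| < δ gives both |z + 4| < 2 and |z + 4| < 2ϵ, so |4/z + 1| < ϵ.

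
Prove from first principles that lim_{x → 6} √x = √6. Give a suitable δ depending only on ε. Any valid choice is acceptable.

Let ε > 0 be given. We want δ > 0 such that 0 < |x − 6| < δ implies |√x − √6| < ε.
Multiplying by the conjugate, |√x − √6| = |x − 6|/(√x + √6).
Restrict δ ≤ 6 so that |x − 6| < 6 forces x > 0, and then √x + √6 > √6.
Hence |√x − √6| < |x − 6|/√6, which is < ε once |x − 6| < √6·ε.
Take δ = min(6, √6·ε). If 0 < |x − 6| < δ then x > 0 and |√x − √6| < |x − 6|/√6 < ε.

δ = min(6, √6·ε)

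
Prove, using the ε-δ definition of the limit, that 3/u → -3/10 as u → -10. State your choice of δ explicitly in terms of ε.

Let ε > 0 be given. We seek δ > 0 such that 0 < |u + 10| < δ implies |3/u + 3/10| < ε.
|3/u + 3/10| = 3·|-10 − u|/(10·|u|) = 3|u + 10|/(10|u|).
Require δ ≤ 5 so that |u| > 10 − 5 = 5, hence 10|u| > 50.
Then |3/u + 3/10| < 3|u + 10|/50, which is < ε when |u + 10| < (50/3)ε.
Take δ = min(5, (50/3)ε). Then 0 < |u + 10| < δ gives both |u + 10| < 5 and |u + 10| < (50/3)ε, so |3/u + 3/10| < ε.

δ = min(5, (50/3)ε)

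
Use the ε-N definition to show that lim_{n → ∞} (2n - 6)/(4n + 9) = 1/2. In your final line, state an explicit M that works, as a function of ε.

M = (21/8)/ε

Suppose ε > 0. For n ≥ 1, |(2n - 6)/(4n + 9) − (1/2)| = |-42|/(4(4n + 9)) = 42/(4(4n + 9)).
Since 4n + 9 ≥ 4n for n ≥ 1, this is ≤ 42/(4·4n) = (21/8)/n.
So |(2n - 6)/(4n + 9) − (1/2)| < ε whenever n > (21/8)/ε.
Take M = (21/8)/ε. If n > M then |(2n - 6)/(4n + 9) − (1/2)| ≤ (21/8)/n < ε.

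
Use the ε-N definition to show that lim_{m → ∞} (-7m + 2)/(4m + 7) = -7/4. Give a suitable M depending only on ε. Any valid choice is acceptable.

Suppose ε > 0. For m ≥ 1, |(-7m + 2)/(4m + 7) + 7/4| = |57|/(4(4m + 7)) = 57/(4(4m + 7)).
Since 4m + 7 ≥ 4m for m ≥ 1, this is ≤ 57/(4·4m) = (57/16)/m.
So |(-7m + 2)/(4m + 7) + 7/4| < ε whenever m > (57/16)/ε.
Take M = (57/16)/ε. If m > M then |(-7m + 2)/(4m + 7) + 7/4| ≤ (57/16)/m < ε.

M = (57/16)/ε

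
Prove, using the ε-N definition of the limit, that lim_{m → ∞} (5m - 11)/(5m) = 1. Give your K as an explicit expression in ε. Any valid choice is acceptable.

Let ε > 0. For m ≥ 1, |(5m - 11)/(5m) − 1| = |-55|/(5(5m)) = 55/(5(5m)).
Since 5m ≥ 5m for m ≥ 1, this is ≤ 55/(5·5m) = (11/5)/m.
So |(5m - 11)/(5m) − 1| < ε whenever m > (11/5)/ε.
Take K = (11/5)/ε. If m > K then |(5m - 11)/(5m) − 1| ≤ (11/5)/m < ε.

K = (11/5)/ε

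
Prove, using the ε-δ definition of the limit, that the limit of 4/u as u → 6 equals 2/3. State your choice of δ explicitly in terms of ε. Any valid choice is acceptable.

Suppose ε > 0. We seek δ > 0 such that 0 < |u − 6| < δ implies |4/u − (2/3)| < ε.
|4/u − (2/3)| = 4·|6 − u|/(6·|u|) = 4|u − 6|/(6|u|).
Restrict δ ≤ 3. Then |u − 6| < 3 gives |u| > 3, so 6|u| > 18.
Then |4/u − (2/3)| < 4|u − 6|/18, which is < ε when |u − 6| < (9/2)ε.
Take δ = min(3, (9/2)ε). Then 0 < |u − 6| < δ gives both |u − 6| < 3 and |u − 6| < (9/2)ε, so |4/u − (2/3)| < ε.

δ = min(3, (9/2)ε)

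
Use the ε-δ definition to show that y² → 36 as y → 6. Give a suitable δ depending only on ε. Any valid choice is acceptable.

Let ε > 0. We seek δ > 0 with 0 < |y − 6| < δ ⇒ |y² − 36| < ε.
Factor: y² − 36 = (y − 6)(y + 6), so |y² − 36| = |y − 6|·|y + 6|.
Restrict δ ≤ 2. Then |y − 6| < 2 gives |y| < 8, so by the triangle inequality |y + 6| ≤ 8 + 6 = 14.
Hence |y² − 36| ≤ 14|y − 6|, which is < ε once |y − 6| < ε/14.
Take δ = min(2, ε/14). If 0 < |y − 6| < δ then both bounds hold and |y² − 36| ≤ 14|y − 6| < 14·(ε/14) = ε.

δ = min(2, ε/14)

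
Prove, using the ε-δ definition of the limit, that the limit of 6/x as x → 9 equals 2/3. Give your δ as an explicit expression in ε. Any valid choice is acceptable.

Let ε > 0 be given. We seek δ > 0 such that 0 < |x − 9| < δ implies |6/x − (2/3)| < ε.
|6/x − (2/3)| = 6·|9 − x|/(9·|x|) = 6|x − 9|/(9|x|).
Require δ ≤ 9/2 so that |x| > 9 − 9/2 = 9/2, hence 9|x| > 81/2.
Then |6/x − (2/3)| < 6|x − 9|/(81/2), which is < ε when |x − 9| < (27/4)ε.
Take δ = min(9/2, (27/4)ε). Then 0 < |x − 9| < δ gives both |x − 9| < 9/2 and |x − 9| < (27/4)ε, so |6/x − (2/3)| < ε.

δ = min(9/2, (27/4)ε)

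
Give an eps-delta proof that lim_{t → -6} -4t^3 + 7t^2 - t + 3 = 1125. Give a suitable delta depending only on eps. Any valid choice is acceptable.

Let eps > 0 be given. We want delta > 0 such that 0 < |t + 6| < delta implies |(-4t^3 + 7t^2 - t + 3) − 1125| < eps.
(-4t^3 + 7t^2 - t + 3) − 1125 = -4t^3 + 7t^2 - t - 1122 = (t + 6)(-4t^2 + 31t - 187).
So |(-4t^3 + 7t^2 - t + 3) − 1125| = |t + 6|·|-4t^2 + 31t - 187|.
Assume first that |t + 6| < 2, so |t| < 8. Then |-4t^2 + 31t - 187| ≤ 4·8^2 + 31·8 + 187 = 691.
Hence |(-4t^3 + 7t^2 - t + 3) − 1125| ≤ 691|t + 6| < eps provided |t + 6| < eps/691.
Choosing delta = min(2, eps/691) ensures both conditions, hence |(-4t^3 + 7t^2 - t + 3) − 1125| < eps.

delta = min(2, eps/691)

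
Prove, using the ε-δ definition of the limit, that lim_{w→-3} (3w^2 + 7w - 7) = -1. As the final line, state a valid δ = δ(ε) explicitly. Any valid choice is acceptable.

Let ε > 0. We want δ > 0 such that 0 < |w + 3| < δ implies |(3w^2 + 7w - 7) + 1| < ε.
(3w^2 + 7w - 7) + 1 = 3w^2 + 7w - 6 = (w + 3)(3w - 2).
So |(3w^2 + 7w - 7) + 1| = |w + 3|·|3w - 2|.
Assume first that |w + 3| < 1, so |w| < 4. Then |3w - 2| ≤ 3·4 + 2 = 14.
Hence |(3w^2 + 7w - 7) + 1| ≤ 14|w + 3| < ε provided |w + 3| < ε/14.
Take δ = min(1, ε/14). Then 0 < |w + 3| < δ gives both |w + 3| < 1 and |w + 3| < ε/14, so |(3w^2 + 7w - 7) + 1| < ε.

δ = min(1, ε/14)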